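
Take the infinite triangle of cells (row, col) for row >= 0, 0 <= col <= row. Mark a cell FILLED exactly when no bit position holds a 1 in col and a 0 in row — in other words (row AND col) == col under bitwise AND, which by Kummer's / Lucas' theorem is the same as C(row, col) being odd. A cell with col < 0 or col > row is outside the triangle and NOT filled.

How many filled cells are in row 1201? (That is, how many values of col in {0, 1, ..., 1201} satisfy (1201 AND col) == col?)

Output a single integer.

Answer: 32

Derivation:
1201 in binary = 10010110001
popcount(1201) = number of 1-bits in 10010110001 = 5
A col c satisfies (1201 AND c) == c iff every set bit of c is also set in 1201; each of the 5 set bits of 1201 can independently be on or off in c.
count = 2^5 = 32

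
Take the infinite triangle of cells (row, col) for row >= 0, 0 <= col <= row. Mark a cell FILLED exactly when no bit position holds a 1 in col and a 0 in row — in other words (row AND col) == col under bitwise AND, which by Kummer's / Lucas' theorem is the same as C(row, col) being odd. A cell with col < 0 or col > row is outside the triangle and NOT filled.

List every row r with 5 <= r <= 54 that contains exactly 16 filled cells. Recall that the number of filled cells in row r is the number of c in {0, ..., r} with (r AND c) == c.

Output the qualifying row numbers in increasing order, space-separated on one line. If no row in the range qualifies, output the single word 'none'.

Answer: 15 23 27 29 30 39 43 45 46 51 53 54

Derivation:
Row r has 2^popcount(r) filled cells, so we need popcount(r) = log2(16) = 4.
Scan r = 5..54 and keep those with exactly 4 one-bits:
r=5=101 popcount=2 -> skip
r=6=110 popcount=2 -> skip
r=7=111 popcount=3 -> skip
r=8=1000 popcount=1 -> skip
r=9=1001 popcount=2 -> skip
r=10=1010 popcount=2 -> skip
r=11=1011 popcount=3 -> skip
r=12=1100 popcount=2 -> skip
r=13=1101 popcount=3 -> skip
r=14=1110 popcount=3 -> skip
r=15=1111 popcount=4 -> KEEP
r=16=10000 popcount=1 -> skip
r=17=10001 popcount=2 -> skip
r=18=10010 popcount=2 -> skip
r=19=10011 popcount=3 -> skip
r=20=10100 popcount=2 -> skip
r=21=10101 popcount=3 -> skip
r=22=10110 popcount=3 -> skip
r=23=10111 popcount=4 -> KEEP
r=24=11000 popcount=2 -> skip
r=25=11001 popcount=3 -> skip
r=26=11010 popcount=3 -> skip
r=27=11011 popcount=4 -> KEEP
r=28=11100 popcount=3 -> skip
r=29=11101 popcount=4 -> KEEP
r=30=11110 popcount=4 -> KEEP
r=31=11111 popcount=5 -> skip
r=32=100000 popcount=1 -> skip
r=33=100001 popcount=2 -> skip
r=34=100010 popcount=2 -> skip
r=35=100011 popcount=3 -> skip
r=36=100100 popcount=2 -> skip
r=37=100101 popcount=3 -> skip
r=38=100110 popcount=3 -> skip
r=39=100111 popcount=4 -> KEEP
r=40=101000 popcount=2 -> skip
r=41=101001 popcount=3 -> skip
r=42=101010 popcount=3 -> skip
r=43=101011 popcount=4 -> KEEP
r=44=101100 popcount=3 -> skip
r=45=101101 popcount=4 -> KEEP
r=46=101110 popcount=4 -> KEEP
r=47=101111 popcount=5 -> skip
r=48=110000 popcount=2 -> skip
r=49=110001 popcount=3 -> skip
r=50=110010 popcount=3 -> skip
r=51=110011 popcount=4 -> KEEP
r=52=110100 popcount=3 -> skip
r=53=110101 popcount=4 -> KEEP
r=54=110110 popcount=4 -> KEEP
Kept rows: 15 23 27 29 30 39 43 45 46 51 53 54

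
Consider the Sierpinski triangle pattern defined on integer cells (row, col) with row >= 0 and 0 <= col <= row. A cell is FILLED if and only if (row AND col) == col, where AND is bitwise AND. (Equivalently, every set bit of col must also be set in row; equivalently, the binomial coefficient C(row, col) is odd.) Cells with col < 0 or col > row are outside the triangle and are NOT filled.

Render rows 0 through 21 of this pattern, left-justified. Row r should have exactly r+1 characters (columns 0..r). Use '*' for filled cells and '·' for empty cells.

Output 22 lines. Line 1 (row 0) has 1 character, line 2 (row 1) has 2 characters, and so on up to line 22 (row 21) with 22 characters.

r0=0: *
r1=1: **
r2=10: *·*
r3=11: ****
r4=100: *···*
r5=101: **··**
r6=110: *·*·*·*
r7=111: ********
r8=1000: *·······*
r9=1001: **······**
r10=1010: *·*·····*·*
r11=1011: ****····****
r12=1100: *···*···*···*
r13=1101: **··**··**··**
r14=1110: *·*·*·*·*·*·*·*
r15=1111: ****************
r16=10000: *···············*
r17=10001: **··············**
r18=10010: *·*·············*·*
r19=10011: ****············****
r20=10100: *···*···········*···*
r21=10101: **··**··········**··**

Answer: *
**
*·*
****
*···*
**··**
*·*·*·*
********
*·······*
**······**
*·*·····*·*
****····****
*···*···*···*
**··**··**··**
*·*·*·*·*·*·*·*
****************
*···············*
**··············**
*·*·············*·*
****············****
*···*···········*···*
**··**··········**··**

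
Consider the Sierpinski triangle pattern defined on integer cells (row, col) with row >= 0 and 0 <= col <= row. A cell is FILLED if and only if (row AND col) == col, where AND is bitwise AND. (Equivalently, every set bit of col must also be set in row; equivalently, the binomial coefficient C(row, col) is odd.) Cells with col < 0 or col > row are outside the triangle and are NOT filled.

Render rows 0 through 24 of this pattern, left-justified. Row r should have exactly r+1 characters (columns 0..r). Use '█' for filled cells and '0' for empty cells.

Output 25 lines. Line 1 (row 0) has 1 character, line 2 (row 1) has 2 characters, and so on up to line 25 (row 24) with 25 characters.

r0=0: █
r1=1: ██
r2=10: █0█
r3=11: ████
r4=100: █000█
r5=101: ██00██
r6=110: █0█0█0█
r7=111: ████████
r8=1000: █0000000█
r9=1001: ██000000██
r10=1010: █0█00000█0█
r11=1011: ████0000████
r12=1100: █000█000█000█
r13=1101: ██00██00██00██
r14=1110: █0█0█0█0█0█0█0█
r15=1111: ████████████████
r16=10000: █000000000000000█
r17=10001: ██00000000000000██
r18=10010: █0█0000000000000█0█
r19=10011: ████000000000000████
r20=10100: █000█00000000000█000█
r21=10101: ██00██0000000000██00██
r22=10110: █0█0█0█000000000█0█0█0█
r23=10111: ████████00000000████████
r24=11000: █0000000█0000000█0000000█

Answer: █
██
█0█
████
█000█
██00██
█0█0█0█
████████
█0000000█
██000000██
█0█00000█0█
████0000████
█000█000█000█
██00██00██00██
█0█0█0█0█0█0█0█
████████████████
█000000000000000█
██00000000000000██
█0█0000000000000█0█
████000000000000████
█000█00000000000█000█
██00██0000000000██00██
█0█0█0█000000000█0█0█0█
████████00000000████████
█0000000█0000000█0000000█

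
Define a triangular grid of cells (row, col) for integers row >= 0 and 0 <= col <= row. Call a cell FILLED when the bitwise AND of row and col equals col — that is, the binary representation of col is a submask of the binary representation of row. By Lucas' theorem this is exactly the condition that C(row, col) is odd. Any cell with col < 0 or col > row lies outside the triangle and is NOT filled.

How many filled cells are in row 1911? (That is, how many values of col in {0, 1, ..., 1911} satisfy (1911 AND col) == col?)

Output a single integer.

Answer: 512

Derivation:
1911 in binary = 11101110111
popcount(1911) = number of 1-bits in 11101110111 = 9
A col c satisfies (1911 AND c) == c iff every set bit of c is also set in 1911; each of the 9 set bits of 1911 can independently be on or off in c.
count = 2^9 = 512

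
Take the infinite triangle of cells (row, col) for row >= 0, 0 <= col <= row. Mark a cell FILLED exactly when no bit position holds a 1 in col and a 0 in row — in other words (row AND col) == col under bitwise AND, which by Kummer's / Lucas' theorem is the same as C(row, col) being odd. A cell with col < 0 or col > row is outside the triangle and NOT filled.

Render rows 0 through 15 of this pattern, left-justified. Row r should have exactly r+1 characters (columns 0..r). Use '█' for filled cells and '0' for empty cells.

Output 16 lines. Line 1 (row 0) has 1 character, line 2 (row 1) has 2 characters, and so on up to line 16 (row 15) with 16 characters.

Answer: █
██
█0█
████
█000█
██00██
█0█0█0█
████████
█0000000█
██000000██
█0█00000█0█
████0000████
█000█000█000█
██00██00██00██
█0█0█0█0█0█0█0█
████████████████

Derivation:
r0=0: █
r1=1: ██
r2=10: █0█
r3=11: ████
r4=100: █000█
r5=101: ██00██
r6=110: █0█0█0█
r7=111: ████████
r8=1000: █0000000█
r9=1001: ██000000██
r10=1010: █0█00000█0█
r11=1011: ████0000████
r12=1100: █000█000█000█
r13=1101: ██00██00██00██
r14=1110: █0█0█0█0█0█0█0█
r15=1111: ████████████████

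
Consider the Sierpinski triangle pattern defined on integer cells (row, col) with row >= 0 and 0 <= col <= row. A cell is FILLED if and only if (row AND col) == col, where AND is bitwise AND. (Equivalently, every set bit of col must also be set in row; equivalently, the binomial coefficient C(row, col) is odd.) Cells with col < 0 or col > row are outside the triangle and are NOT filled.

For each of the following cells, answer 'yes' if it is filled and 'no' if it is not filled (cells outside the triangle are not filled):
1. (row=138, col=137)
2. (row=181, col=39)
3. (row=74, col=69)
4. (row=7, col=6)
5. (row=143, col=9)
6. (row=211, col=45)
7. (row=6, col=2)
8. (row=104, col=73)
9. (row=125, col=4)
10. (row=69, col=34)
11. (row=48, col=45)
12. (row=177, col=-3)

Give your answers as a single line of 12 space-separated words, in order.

Answer: no no no yes yes no yes no yes no no no

Derivation:
(138,137): row=0b10001010, col=0b10001001, row AND col = 0b10001000 = 136; 136 != 137 -> empty
(181,39): row=0b10110101, col=0b100111, row AND col = 0b100101 = 37; 37 != 39 -> empty
(74,69): row=0b1001010, col=0b1000101, row AND col = 0b1000000 = 64; 64 != 69 -> empty
(7,6): row=0b111, col=0b110, row AND col = 0b110 = 6; 6 == 6 -> filled
(143,9): row=0b10001111, col=0b1001, row AND col = 0b1001 = 9; 9 == 9 -> filled
(211,45): row=0b11010011, col=0b101101, row AND col = 0b1 = 1; 1 != 45 -> empty
(6,2): row=0b110, col=0b10, row AND col = 0b10 = 2; 2 == 2 -> filled
(104,73): row=0b1101000, col=0b1001001, row AND col = 0b1001000 = 72; 72 != 73 -> empty
(125,4): row=0b1111101, col=0b100, row AND col = 0b100 = 4; 4 == 4 -> filled
(69,34): row=0b1000101, col=0b100010, row AND col = 0b0 = 0; 0 != 34 -> empty
(48,45): row=0b110000, col=0b101101, row AND col = 0b100000 = 32; 32 != 45 -> empty
(177,-3): col outside [0, 177] -> not filled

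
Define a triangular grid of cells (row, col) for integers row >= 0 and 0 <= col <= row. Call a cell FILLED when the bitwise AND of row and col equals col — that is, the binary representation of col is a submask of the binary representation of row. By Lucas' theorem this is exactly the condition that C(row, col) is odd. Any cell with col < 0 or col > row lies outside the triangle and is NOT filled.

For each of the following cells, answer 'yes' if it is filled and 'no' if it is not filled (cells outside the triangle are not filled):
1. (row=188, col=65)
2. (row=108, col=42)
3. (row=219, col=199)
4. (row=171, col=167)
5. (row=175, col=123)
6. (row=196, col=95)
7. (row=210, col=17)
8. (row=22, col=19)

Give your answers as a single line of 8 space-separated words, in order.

(188,65): row=0b10111100, col=0b1000001, row AND col = 0b0 = 0; 0 != 65 -> empty
(108,42): row=0b1101100, col=0b101010, row AND col = 0b101000 = 40; 40 != 42 -> empty
(219,199): row=0b11011011, col=0b11000111, row AND col = 0b11000011 = 195; 195 != 199 -> empty
(171,167): row=0b10101011, col=0b10100111, row AND col = 0b10100011 = 163; 163 != 167 -> empty
(175,123): row=0b10101111, col=0b1111011, row AND col = 0b101011 = 43; 43 != 123 -> empty
(196,95): row=0b11000100, col=0b1011111, row AND col = 0b1000100 = 68; 68 != 95 -> empty
(210,17): row=0b11010010, col=0b10001, row AND col = 0b10000 = 16; 16 != 17 -> empty
(22,19): row=0b10110, col=0b10011, row AND col = 0b10010 = 18; 18 != 19 -> empty

Answer: no no no no no no no no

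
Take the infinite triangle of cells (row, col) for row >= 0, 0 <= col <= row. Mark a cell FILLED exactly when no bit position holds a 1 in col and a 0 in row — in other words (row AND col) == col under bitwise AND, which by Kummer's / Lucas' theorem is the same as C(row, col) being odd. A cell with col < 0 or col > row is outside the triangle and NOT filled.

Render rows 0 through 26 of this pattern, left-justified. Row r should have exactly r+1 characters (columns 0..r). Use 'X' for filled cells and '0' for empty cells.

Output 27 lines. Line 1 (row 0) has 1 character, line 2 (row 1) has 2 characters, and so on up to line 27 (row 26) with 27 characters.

r0=0: X
r1=1: XX
r2=10: X0X
r3=11: XXXX
r4=100: X000X
r5=101: XX00XX
r6=110: X0X0X0X
r7=111: XXXXXXXX
r8=1000: X0000000X
r9=1001: XX000000XX
r10=1010: X0X00000X0X
r11=1011: XXXX0000XXXX
r12=1100: X000X000X000X
r13=1101: XX00XX00XX00XX
r14=1110: X0X0X0X0X0X0X0X
r15=1111: XXXXXXXXXXXXXXXX
r16=10000: X000000000000000X
r17=10001: XX00000000000000XX
r18=10010: X0X0000000000000X0X
r19=10011: XXXX000000000000XXXX
r20=10100: X000X00000000000X000X
r21=10101: XX00XX0000000000XX00XX
r22=10110: X0X0X0X000000000X0X0X0X
r23=10111: XXXXXXXX00000000XXXXXXXX
r24=11000: X0000000X0000000X0000000X
r25=11001: XX000000XX000000XX000000XX
r26=11010: X0X00000X0X00000X0X00000X0X

Answer: X
XX
X0X
XXXX
X000X
XX00XX
X0X0X0X
XXXXXXXX
X0000000X
XX000000XX
X0X00000X0X
XXXX0000XXXX
X000X000X000X
XX00XX00XX00XX
X0X0X0X0X0X0X0X
XXXXXXXXXXXXXXXX
X000000000000000X
XX00000000000000XX
X0X0000000000000X0X
XXXX000000000000XXXX
X000X00000000000X000X
XX00XX0000000000XX00XX
X0X0X0X000000000X0X0X0X
XXXXXXXX00000000XXXXXXXX
X0000000X0000000X0000000X
XX000000XX000000XX000000XX
X0X00000X0X00000X0X00000X0X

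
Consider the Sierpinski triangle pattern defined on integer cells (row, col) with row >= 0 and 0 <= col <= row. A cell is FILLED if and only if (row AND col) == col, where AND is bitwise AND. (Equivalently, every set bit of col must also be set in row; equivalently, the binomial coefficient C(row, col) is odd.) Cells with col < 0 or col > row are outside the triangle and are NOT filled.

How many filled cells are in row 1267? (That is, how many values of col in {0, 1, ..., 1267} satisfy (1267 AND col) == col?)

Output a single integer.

Answer: 128

Derivation:
1267 in binary = 10011110011
popcount(1267) = number of 1-bits in 10011110011 = 7
A col c satisfies (1267 AND c) == c iff every set bit of c is also set in 1267; each of the 7 set bits of 1267 can independently be on or off in c.
count = 2^7 = 128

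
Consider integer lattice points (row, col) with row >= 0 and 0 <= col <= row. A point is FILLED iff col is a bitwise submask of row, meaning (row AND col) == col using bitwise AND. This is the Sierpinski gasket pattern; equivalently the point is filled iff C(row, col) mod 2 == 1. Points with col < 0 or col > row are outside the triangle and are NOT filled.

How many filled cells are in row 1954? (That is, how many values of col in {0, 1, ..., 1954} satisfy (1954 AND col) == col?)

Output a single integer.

1954 in binary = 11110100010
popcount(1954) = number of 1-bits in 11110100010 = 6
A col c satisfies (1954 AND c) == c iff every set bit of c is also set in 1954; each of the 6 set bits of 1954 can independently be on or off in c.
count = 2^6 = 64

Answer: 64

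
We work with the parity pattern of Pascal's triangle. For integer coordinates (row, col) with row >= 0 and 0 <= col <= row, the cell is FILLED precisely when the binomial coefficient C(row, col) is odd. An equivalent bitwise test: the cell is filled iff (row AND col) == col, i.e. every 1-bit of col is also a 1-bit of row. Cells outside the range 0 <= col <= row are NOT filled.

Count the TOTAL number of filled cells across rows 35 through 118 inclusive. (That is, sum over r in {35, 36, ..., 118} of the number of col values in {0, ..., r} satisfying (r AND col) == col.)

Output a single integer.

Answer: 1438

Derivation:
r35=100011 pc3: +8 =8
r36=100100 pc2: +4 =12
r37=100101 pc3: +8 =20
r38=100110 pc3: +8 =28
r39=100111 pc4: +16 =44
r40=101000 pc2: +4 =48
r41=101001 pc3: +8 =56
r42=101010 pc3: +8 =64
r43=101011 pc4: +16 =80
r44=101100 pc3: +8 =88
r45=101101 pc4: +16 =104
r46=101110 pc4: +16 =120
r47=101111 pc5: +32 =152
r48=110000 pc2: +4 =156
r49=110001 pc3: +8 =164
r50=110010 pc3: +8 =172
r51=110011 pc4: +16 =188
r52=110100 pc3: +8 =196
r53=110101 pc4: +16 =212
r54=110110 pc4: +16 =228
r55=110111 pc5: +32 =260
r56=111000 pc3: +8 =268
r57=111001 pc4: +16 =284
r58=111010 pc4: +16 =300
r59=111011 pc5: +32 =332
r60=111100 pc4: +16 =348
r61=111101 pc5: +32 =380
r62=111110 pc5: +32 =412
r63=111111 pc6: +64 =476
r64=1000000 pc1: +2 =478
r65=1000001 pc2: +4 =482
r66=1000010 pc2: +4 =486
r67=1000011 pc3: +8 =494
r68=1000100 pc2: +4 =498
r69=1000101 pc3: +8 =506
r70=1000110 pc3: +8 =514
r71=1000111 pc4: +16 =530
r72=1001000 pc2: +4 =534
r73=1001001 pc3: +8 =542
r74=1001010 pc3: +8 =550
r75=1001011 pc4: +16 =566
r76=1001100 pc3: +8 =574
r77=1001101 pc4: +16 =590
r78=1001110 pc4: +16 =606
r79=1001111 pc5: +32 =638
r80=1010000 pc2: +4 =642
r81=1010001 pc3: +8 =650
r82=1010010 pc3: +8 =658
r83=1010011 pc4: +16 =674
r84=1010100 pc3: +8 =682
r85=1010101 pc4: +16 =698
r86=1010110 pc4: +16 =714
r87=1010111 pc5: +32 =746
r88=1011000 pc3: +8 =754
r89=1011001 pc4: +16 =770
r90=1011010 pc4: +16 =786
r91=1011011 pc5: +32 =818
r92=1011100 pc4: +16 =834
r93=1011101 pc5: +32 =866
r94=1011110 pc5: +32 =898
r95=1011111 pc6: +64 =962
r96=1100000 pc2: +4 =966
r97=1100001 pc3: +8 =974
r98=1100010 pc3: +8 =982
r99=1100011 pc4: +16 =998
r100=1100100 pc3: +8 =1006
r101=1100101 pc4: +16 =1022
r102=1100110 pc4: +16 =1038
r103=1100111 pc5: +32 =1070
r104=1101000 pc3: +8 =1078
r105=1101001 pc4: +16 =1094
r106=1101010 pc4: +16 =1110
r107=1101011 pc5: +32 =1142
r108=1101100 pc4: +16 =1158
r109=1101101 pc5: +32 =1190
r110=1101110 pc5: +32 =1222
r111=1101111 pc6: +64 =1286
r112=1110000 pc3: +8 =1294
r113=1110001 pc4: +16 =1310
r114=1110010 pc4: +16 =1326
r115=1110011 pc5: +32 =1358
r116=1110100 pc4: +16 =1374
r117=1110101 pc5: +32 =1406
r118=1110110 pc5: +32 =1438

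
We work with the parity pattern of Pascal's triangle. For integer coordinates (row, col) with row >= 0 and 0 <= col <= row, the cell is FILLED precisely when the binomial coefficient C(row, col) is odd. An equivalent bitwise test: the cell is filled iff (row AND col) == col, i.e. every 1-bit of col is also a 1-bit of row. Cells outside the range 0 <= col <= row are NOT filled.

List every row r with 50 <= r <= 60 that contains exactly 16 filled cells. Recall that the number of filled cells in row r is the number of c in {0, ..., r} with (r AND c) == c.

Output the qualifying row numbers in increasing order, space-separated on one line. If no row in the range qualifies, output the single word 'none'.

Row r has 2^popcount(r) filled cells, so we need popcount(r) = log2(16) = 4.
Scan r = 50..60 and keep those with exactly 4 one-bits:
r=50=110010 popcount=3 -> skip
r=51=110011 popcount=4 -> KEEP
r=52=110100 popcount=3 -> skip
r=53=110101 popcount=4 -> KEEP
r=54=110110 popcount=4 -> KEEP
r=55=110111 popcount=5 -> skip
r=56=111000 popcount=3 -> skip
r=57=111001 popcount=4 -> KEEP
r=58=111010 popcount=4 -> KEEP
r=59=111011 popcount=5 -> skip
r=60=111100 popcount=4 -> KEEP
Kept rows: 51 53 54 57 58 60

Answer: 51 53 54 57 58 60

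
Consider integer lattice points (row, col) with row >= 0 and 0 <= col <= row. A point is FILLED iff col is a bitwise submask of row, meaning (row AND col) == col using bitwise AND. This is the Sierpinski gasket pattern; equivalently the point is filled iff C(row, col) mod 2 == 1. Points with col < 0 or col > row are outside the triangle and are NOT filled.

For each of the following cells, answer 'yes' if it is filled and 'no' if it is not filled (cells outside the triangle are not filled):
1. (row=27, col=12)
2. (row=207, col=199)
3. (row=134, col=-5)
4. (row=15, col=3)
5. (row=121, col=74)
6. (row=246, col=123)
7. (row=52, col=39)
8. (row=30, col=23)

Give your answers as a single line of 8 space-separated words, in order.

Answer: no yes no yes no no no no

Derivation:
(27,12): row=0b11011, col=0b1100, row AND col = 0b1000 = 8; 8 != 12 -> empty
(207,199): row=0b11001111, col=0b11000111, row AND col = 0b11000111 = 199; 199 == 199 -> filled
(134,-5): col outside [0, 134] -> not filled
(15,3): row=0b1111, col=0b11, row AND col = 0b11 = 3; 3 == 3 -> filled
(121,74): row=0b1111001, col=0b1001010, row AND col = 0b1001000 = 72; 72 != 74 -> empty
(246,123): row=0b11110110, col=0b1111011, row AND col = 0b1110010 = 114; 114 != 123 -> empty
(52,39): row=0b110100, col=0b100111, row AND col = 0b100100 = 36; 36 != 39 -> empty
(30,23): row=0b11110, col=0b10111, row AND col = 0b10110 = 22; 22 != 23 -> empty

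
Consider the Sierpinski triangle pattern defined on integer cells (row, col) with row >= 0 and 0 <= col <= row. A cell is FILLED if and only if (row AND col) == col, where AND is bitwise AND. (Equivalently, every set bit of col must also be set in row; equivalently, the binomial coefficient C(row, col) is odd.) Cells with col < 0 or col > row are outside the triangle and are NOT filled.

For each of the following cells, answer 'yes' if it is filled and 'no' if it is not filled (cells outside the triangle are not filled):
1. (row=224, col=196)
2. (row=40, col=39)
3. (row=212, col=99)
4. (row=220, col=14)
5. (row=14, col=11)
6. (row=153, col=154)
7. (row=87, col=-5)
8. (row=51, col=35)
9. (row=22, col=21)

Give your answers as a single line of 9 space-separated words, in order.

(224,196): row=0b11100000, col=0b11000100, row AND col = 0b11000000 = 192; 192 != 196 -> empty
(40,39): row=0b101000, col=0b100111, row AND col = 0b100000 = 32; 32 != 39 -> empty
(212,99): row=0b11010100, col=0b1100011, row AND col = 0b1000000 = 64; 64 != 99 -> empty
(220,14): row=0b11011100, col=0b1110, row AND col = 0b1100 = 12; 12 != 14 -> empty
(14,11): row=0b1110, col=0b1011, row AND col = 0b1010 = 10; 10 != 11 -> empty
(153,154): col outside [0, 153] -> not filled
(87,-5): col outside [0, 87] -> not filled
(51,35): row=0b110011, col=0b100011, row AND col = 0b100011 = 35; 35 == 35 -> filled
(22,21): row=0b10110, col=0b10101, row AND col = 0b10100 = 20; 20 != 21 -> empty

Answer: no no no no no no no yes no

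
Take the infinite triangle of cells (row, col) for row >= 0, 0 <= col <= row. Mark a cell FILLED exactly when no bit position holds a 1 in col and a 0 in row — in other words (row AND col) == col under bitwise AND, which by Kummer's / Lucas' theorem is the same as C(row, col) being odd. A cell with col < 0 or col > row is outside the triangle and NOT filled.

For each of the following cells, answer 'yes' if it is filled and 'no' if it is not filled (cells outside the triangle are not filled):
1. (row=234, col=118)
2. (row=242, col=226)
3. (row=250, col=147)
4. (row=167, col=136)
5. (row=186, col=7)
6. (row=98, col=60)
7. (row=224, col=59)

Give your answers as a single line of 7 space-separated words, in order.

Answer: no yes no no no no no

Derivation:
(234,118): row=0b11101010, col=0b1110110, row AND col = 0b1100010 = 98; 98 != 118 -> empty
(242,226): row=0b11110010, col=0b11100010, row AND col = 0b11100010 = 226; 226 == 226 -> filled
(250,147): row=0b11111010, col=0b10010011, row AND col = 0b10010010 = 146; 146 != 147 -> empty
(167,136): row=0b10100111, col=0b10001000, row AND col = 0b10000000 = 128; 128 != 136 -> empty
(186,7): row=0b10111010, col=0b111, row AND col = 0b10 = 2; 2 != 7 -> empty
(98,60): row=0b1100010, col=0b111100, row AND col = 0b100000 = 32; 32 != 60 -> empty
(224,59): row=0b11100000, col=0b111011, row AND col = 0b100000 = 32; 32 != 59 -> empty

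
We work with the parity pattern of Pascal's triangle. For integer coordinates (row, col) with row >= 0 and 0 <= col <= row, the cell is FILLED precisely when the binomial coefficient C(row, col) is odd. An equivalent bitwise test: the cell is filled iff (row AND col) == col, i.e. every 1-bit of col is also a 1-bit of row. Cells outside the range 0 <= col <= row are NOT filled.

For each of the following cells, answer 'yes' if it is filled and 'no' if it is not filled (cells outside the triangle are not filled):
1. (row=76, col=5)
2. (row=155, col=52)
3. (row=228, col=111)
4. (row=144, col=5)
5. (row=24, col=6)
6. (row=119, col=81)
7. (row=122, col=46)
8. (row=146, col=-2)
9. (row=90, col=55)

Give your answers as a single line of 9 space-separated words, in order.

(76,5): row=0b1001100, col=0b101, row AND col = 0b100 = 4; 4 != 5 -> empty
(155,52): row=0b10011011, col=0b110100, row AND col = 0b10000 = 16; 16 != 52 -> empty
(228,111): row=0b11100100, col=0b1101111, row AND col = 0b1100100 = 100; 100 != 111 -> empty
(144,5): row=0b10010000, col=0b101, row AND col = 0b0 = 0; 0 != 5 -> empty
(24,6): row=0b11000, col=0b110, row AND col = 0b0 = 0; 0 != 6 -> empty
(119,81): row=0b1110111, col=0b1010001, row AND col = 0b1010001 = 81; 81 == 81 -> filled
(122,46): row=0b1111010, col=0b101110, row AND col = 0b101010 = 42; 42 != 46 -> empty
(146,-2): col outside [0, 146] -> not filled
(90,55): row=0b1011010, col=0b110111, row AND col = 0b10010 = 18; 18 != 55 -> empty

Answer: no no no no no yes no no no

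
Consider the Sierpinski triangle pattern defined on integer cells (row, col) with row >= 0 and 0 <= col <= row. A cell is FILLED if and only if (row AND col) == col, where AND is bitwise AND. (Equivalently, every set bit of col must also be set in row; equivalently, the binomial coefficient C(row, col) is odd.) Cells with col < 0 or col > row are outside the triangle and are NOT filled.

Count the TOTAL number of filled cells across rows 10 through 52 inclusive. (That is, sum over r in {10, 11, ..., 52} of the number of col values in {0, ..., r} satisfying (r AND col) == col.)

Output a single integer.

Answer: 416

Derivation:
r10=1010 pc2: +4 =4
r11=1011 pc3: +8 =12
r12=1100 pc2: +4 =16
r13=1101 pc3: +8 =24
r14=1110 pc3: +8 =32
r15=1111 pc4: +16 =48
r16=10000 pc1: +2 =50
r17=10001 pc2: +4 =54
r18=10010 pc2: +4 =58
r19=10011 pc3: +8 =66
r20=10100 pc2: +4 =70
r21=10101 pc3: +8 =78
r22=10110 pc3: +8 =86
r23=10111 pc4: +16 =102
r24=11000 pc2: +4 =106
r25=11001 pc3: +8 =114
r26=11010 pc3: +8 =122
r27=11011 pc4: +16 =138
r28=11100 pc3: +8 =146
r29=11101 pc4: +16 =162
r30=11110 pc4: +16 =178
r31=11111 pc5: +32 =210
r32=100000 pc1: +2 =212
r33=100001 pc2: +4 =216
r34=100010 pc2: +4 =220
r35=100011 pc3: +8 =228
r36=100100 pc2: +4 =232
r37=100101 pc3: +8 =240
r38=100110 pc3: +8 =248
r39=100111 pc4: +16 =264
r40=101000 pc2: +4 =268
r41=101001 pc3: +8 =276
r42=101010 pc3: +8 =284
r43=101011 pc4: +16 =300
r44=101100 pc3: +8 =308
r45=101101 pc4: +16 =324
r46=101110 pc4: +16 =340
r47=101111 pc5: +32 =372
r48=110000 pc2: +4 =376
r49=110001 pc3: +8 =384
r50=110010 pc3: +8 =392
r51=110011 pc4: +16 =408
r52=110100 pc3: +8 =416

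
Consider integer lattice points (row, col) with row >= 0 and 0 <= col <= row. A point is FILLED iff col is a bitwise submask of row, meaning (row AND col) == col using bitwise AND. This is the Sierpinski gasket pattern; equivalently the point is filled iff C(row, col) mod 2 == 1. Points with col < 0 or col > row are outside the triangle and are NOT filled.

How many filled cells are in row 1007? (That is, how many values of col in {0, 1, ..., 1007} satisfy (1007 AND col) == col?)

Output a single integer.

1007 in binary = 1111101111
popcount(1007) = number of 1-bits in 1111101111 = 9
A col c satisfies (1007 AND c) == c iff every set bit of c is also set in 1007; each of the 9 set bits of 1007 can independently be on or off in c.
count = 2^9 = 512

Answer: 512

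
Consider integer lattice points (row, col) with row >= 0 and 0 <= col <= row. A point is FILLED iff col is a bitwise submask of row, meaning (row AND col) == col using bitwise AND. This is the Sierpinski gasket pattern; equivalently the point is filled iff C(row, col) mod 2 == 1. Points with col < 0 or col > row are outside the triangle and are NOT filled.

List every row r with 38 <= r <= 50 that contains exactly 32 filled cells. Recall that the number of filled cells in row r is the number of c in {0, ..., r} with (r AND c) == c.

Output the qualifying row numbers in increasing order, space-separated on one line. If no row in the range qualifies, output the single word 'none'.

Row r has 2^popcount(r) filled cells, so we need popcount(r) = log2(32) = 5.
Scan r = 38..50 and keep those with exactly 5 one-bits:
r=38=100110 popcount=3 -> skip
r=39=100111 popcount=4 -> skip
r=40=101000 popcount=2 -> skip
r=41=101001 popcount=3 -> skip
r=42=101010 popcount=3 -> skip
r=43=101011 popcount=4 -> skip
r=44=101100 popcount=3 -> skip
r=45=101101 popcount=4 -> skip
r=46=101110 popcount=4 -> skip
r=47=101111 popcount=5 -> KEEP
r=48=110000 popcount=2 -> skip
r=49=110001 popcount=3 -> skip
r=50=110010 popcount=3 -> skip
Kept rows: 47

Answer: 47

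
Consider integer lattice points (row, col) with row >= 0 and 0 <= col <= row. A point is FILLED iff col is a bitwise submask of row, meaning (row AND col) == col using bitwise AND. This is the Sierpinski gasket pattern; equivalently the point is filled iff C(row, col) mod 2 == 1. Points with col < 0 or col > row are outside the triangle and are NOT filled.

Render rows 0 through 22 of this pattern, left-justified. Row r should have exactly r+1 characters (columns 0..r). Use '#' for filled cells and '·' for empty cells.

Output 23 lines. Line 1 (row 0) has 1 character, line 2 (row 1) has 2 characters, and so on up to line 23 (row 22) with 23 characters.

r0=0: #
r1=1: ##
r2=10: #·#
r3=11: ####
r4=100: #···#
r5=101: ##··##
r6=110: #·#·#·#
r7=111: ########
r8=1000: #·······#
r9=1001: ##······##
r10=1010: #·#·····#·#
r11=1011: ####····####
r12=1100: #···#···#···#
r13=1101: ##··##··##··##
r14=1110: #·#·#·#·#·#·#·#
r15=1111: ################
r16=10000: #···············#
r17=10001: ##··············##
r18=10010: #·#·············#·#
r19=10011: ####············####
r20=10100: #···#···········#···#
r21=10101: ##··##··········##··##
r22=10110: #·#·#·#·········#·#·#·#

Answer: #
##
#·#
####
#···#
##··##
#·#·#·#
########
#·······#
##······##
#·#·····#·#
####····####
#···#···#···#
##··##··##··##
#·#·#·#·#·#·#·#
################
#···············#
##··············##
#·#·············#·#
####············####
#···#···········#···#
##··##··········##··##
#·#·#·#·········#·#·#·#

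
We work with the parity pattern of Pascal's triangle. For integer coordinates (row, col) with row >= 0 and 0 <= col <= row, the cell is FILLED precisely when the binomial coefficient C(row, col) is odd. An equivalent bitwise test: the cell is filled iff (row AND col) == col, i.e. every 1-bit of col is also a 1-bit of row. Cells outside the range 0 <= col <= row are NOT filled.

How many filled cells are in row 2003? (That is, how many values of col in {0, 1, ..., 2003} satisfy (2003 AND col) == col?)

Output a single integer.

Answer: 256

Derivation:
2003 in binary = 11111010011
popcount(2003) = number of 1-bits in 11111010011 = 8
A col c satisfies (2003 AND c) == c iff every set bit of c is also set in 2003; each of the 8 set bits of 2003 can independently be on or off in c.
count = 2^8 = 256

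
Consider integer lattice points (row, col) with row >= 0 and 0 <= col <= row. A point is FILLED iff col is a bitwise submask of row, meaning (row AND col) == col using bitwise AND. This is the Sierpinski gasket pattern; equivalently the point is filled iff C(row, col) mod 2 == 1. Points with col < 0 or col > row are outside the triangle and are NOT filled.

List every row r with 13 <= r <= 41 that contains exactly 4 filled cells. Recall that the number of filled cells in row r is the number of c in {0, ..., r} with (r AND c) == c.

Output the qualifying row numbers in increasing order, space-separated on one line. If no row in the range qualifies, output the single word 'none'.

Answer: 17 18 20 24 33 34 36 40

Derivation:
Row r has 2^popcount(r) filled cells, so we need popcount(r) = log2(4) = 2.
Scan r = 13..41 and keep those with exactly 2 one-bits:
r=13=1101 popcount=3 -> skip
r=14=1110 popcount=3 -> skip
r=15=1111 popcount=4 -> skip
r=16=10000 popcount=1 -> skip
r=17=10001 popcount=2 -> KEEP
r=18=10010 popcount=2 -> KEEP
r=19=10011 popcount=3 -> skip
r=20=10100 popcount=2 -> KEEP
r=21=10101 popcount=3 -> skip
r=22=10110 popcount=3 -> skip
r=23=10111 popcount=4 -> skip
r=24=11000 popcount=2 -> KEEP
r=25=11001 popcount=3 -> skip
r=26=11010 popcount=3 -> skip
r=27=11011 popcount=4 -> skip
r=28=11100 popcount=3 -> skip
r=29=11101 popcount=4 -> skip
r=30=11110 popcount=4 -> skip
r=31=11111 popcount=5 -> skip
r=32=100000 popcount=1 -> skip
r=33=100001 popcount=2 -> KEEP
r=34=100010 popcount=2 -> KEEP
r=35=100011 popcount=3 -> skip
r=36=100100 popcount=2 -> KEEP
r=37=100101 popcount=3 -> skip
r=38=100110 popcount=3 -> skip
r=39=100111 popcount=4 -> skip
r=40=101000 popcount=2 -> KEEP
r=41=101001 popcount=3 -> skip
Kept rows: 17 18 20 24 33 34 36 40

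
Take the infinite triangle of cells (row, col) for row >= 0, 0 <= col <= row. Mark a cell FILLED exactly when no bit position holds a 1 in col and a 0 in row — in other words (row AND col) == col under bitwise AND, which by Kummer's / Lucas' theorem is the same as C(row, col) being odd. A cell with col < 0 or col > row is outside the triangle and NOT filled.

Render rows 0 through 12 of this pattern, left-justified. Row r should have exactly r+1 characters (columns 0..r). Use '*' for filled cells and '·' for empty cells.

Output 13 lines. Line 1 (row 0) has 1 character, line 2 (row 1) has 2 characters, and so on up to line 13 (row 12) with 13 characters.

Answer: *
**
*·*
****
*···*
**··**
*·*·*·*
********
*·······*
**······**
*·*·····*·*
****····****
*···*···*···*

Derivation:
r0=0: *
r1=1: **
r2=10: *·*
r3=11: ****
r4=100: *···*
r5=101: **··**
r6=110: *·*·*·*
r7=111: ********
r8=1000: *·······*
r9=1001: **······**
r10=1010: *·*·····*·*
r11=1011: ****····****
r12=1100: *···*···*···*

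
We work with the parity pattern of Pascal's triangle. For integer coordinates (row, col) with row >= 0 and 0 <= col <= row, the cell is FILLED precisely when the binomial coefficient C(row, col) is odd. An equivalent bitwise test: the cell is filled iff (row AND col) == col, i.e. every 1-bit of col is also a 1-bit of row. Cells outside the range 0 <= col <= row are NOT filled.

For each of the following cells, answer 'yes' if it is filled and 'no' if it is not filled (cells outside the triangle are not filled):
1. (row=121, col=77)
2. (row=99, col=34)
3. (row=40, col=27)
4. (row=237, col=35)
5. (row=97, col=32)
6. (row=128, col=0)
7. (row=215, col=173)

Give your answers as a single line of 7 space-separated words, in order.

Answer: no yes no no yes yes no

Derivation:
(121,77): row=0b1111001, col=0b1001101, row AND col = 0b1001001 = 73; 73 != 77 -> empty
(99,34): row=0b1100011, col=0b100010, row AND col = 0b100010 = 34; 34 == 34 -> filled
(40,27): row=0b101000, col=0b11011, row AND col = 0b1000 = 8; 8 != 27 -> empty
(237,35): row=0b11101101, col=0b100011, row AND col = 0b100001 = 33; 33 != 35 -> empty
(97,32): row=0b1100001, col=0b100000, row AND col = 0b100000 = 32; 32 == 32 -> filled
(128,0): row=0b10000000, col=0b0, row AND col = 0b0 = 0; 0 == 0 -> filled
(215,173): row=0b11010111, col=0b10101101, row AND col = 0b10000101 = 133; 133 != 173 -> empty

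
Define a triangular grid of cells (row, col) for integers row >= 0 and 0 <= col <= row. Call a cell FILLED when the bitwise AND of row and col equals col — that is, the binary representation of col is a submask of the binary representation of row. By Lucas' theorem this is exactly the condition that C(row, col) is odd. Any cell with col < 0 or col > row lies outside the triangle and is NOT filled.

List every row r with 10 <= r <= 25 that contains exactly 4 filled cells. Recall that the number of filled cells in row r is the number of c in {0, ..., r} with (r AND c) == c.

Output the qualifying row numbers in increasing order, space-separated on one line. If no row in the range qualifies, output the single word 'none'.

Row r has 2^popcount(r) filled cells, so we need popcount(r) = log2(4) = 2.
Scan r = 10..25 and keep those with exactly 2 one-bits:
r=10=1010 popcount=2 -> KEEP
r=11=1011 popcount=3 -> skip
r=12=1100 popcount=2 -> KEEP
r=13=1101 popcount=3 -> skip
r=14=1110 popcount=3 -> skip
r=15=1111 popcount=4 -> skip
r=16=10000 popcount=1 -> skip
r=17=10001 popcount=2 -> KEEP
r=18=10010 popcount=2 -> KEEP
r=19=10011 popcount=3 -> skip
r=20=10100 popcount=2 -> KEEP
r=21=10101 popcount=3 -> skip
r=22=10110 popcount=3 -> skip
r=23=10111 popcount=4 -> skip
r=24=11000 popcount=2 -> KEEP
r=25=11001 popcount=3 -> skip
Kept rows: 10 12 17 18 20 24

Answer: 10 12 17 18 20 24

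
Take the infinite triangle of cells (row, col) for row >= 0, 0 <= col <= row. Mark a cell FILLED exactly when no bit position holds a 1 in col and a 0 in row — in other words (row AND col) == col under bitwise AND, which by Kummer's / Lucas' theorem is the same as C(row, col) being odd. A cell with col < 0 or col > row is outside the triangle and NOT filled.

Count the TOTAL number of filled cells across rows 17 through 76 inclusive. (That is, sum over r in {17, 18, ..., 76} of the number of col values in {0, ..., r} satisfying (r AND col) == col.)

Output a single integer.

Answer: 744

Derivation:
r17=10001 pc2: +4 =4
r18=10010 pc2: +4 =8
r19=10011 pc3: +8 =16
r20=10100 pc2: +4 =20
r21=10101 pc3: +8 =28
r22=10110 pc3: +8 =36
r23=10111 pc4: +16 =52
r24=11000 pc2: +4 =56
r25=11001 pc3: +8 =64
r26=11010 pc3: +8 =72
r27=11011 pc4: +16 =88
r28=11100 pc3: +8 =96
r29=11101 pc4: +16 =112
r30=11110 pc4: +16 =128
r31=11111 pc5: +32 =160
r32=100000 pc1: +2 =162
r33=100001 pc2: +4 =166
r34=100010 pc2: +4 =170
r35=100011 pc3: +8 =178
r36=100100 pc2: +4 =182
r37=100101 pc3: +8 =190
r38=100110 pc3: +8 =198
r39=100111 pc4: +16 =214
r40=101000 pc2: +4 =218
r41=101001 pc3: +8 =226
r42=101010 pc3: +8 =234
r43=101011 pc4: +16 =250
r44=101100 pc3: +8 =258
r45=101101 pc4: +16 =274
r46=101110 pc4: +16 =290
r47=101111 pc5: +32 =322
r48=110000 pc2: +4 =326
r49=110001 pc3: +8 =334
r50=110010 pc3: +8 =342
r51=110011 pc4: +16 =358
r52=110100 pc3: +8 =366
r53=110101 pc4: +16 =382
r54=110110 pc4: +16 =398
r55=110111 pc5: +32 =430
r56=111000 pc3: +8 =438
r57=111001 pc4: +16 =454
r58=111010 pc4: +16 =470
r59=111011 pc5: +32 =502
r60=111100 pc4: +16 =518
r61=111101 pc5: +32 =550
r62=111110 pc5: +32 =582
r63=111111 pc6: +64 =646
r64=1000000 pc1: +2 =648
r65=1000001 pc2: +4 =652
r66=1000010 pc2: +4 =656
r67=1000011 pc3: +8 =664
r68=1000100 pc2: +4 =668
r69=1000101 pc3: +8 =676
r70=1000110 pc3: +8 =684
r71=1000111 pc4: +16 =700
r72=1001000 pc2: +4 =704
r73=1001001 pc3: +8 =712
r74=1001010 pc3: +8 =720
r75=1001011 pc4: +16 =736
r76=1001100 pc3: +8 =744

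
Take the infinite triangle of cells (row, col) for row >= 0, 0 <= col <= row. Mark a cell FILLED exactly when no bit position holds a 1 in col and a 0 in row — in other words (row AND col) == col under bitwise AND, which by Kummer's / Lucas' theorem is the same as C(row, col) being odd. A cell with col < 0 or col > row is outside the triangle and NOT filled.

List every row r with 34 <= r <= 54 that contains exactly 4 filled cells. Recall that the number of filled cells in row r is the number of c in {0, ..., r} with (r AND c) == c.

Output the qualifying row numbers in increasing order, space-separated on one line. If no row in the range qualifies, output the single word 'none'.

Row r has 2^popcount(r) filled cells, so we need popcount(r) = log2(4) = 2.
Scan r = 34..54 and keep those with exactly 2 one-bits:
r=34=100010 popcount=2 -> KEEP
r=35=100011 popcount=3 -> skip
r=36=100100 popcount=2 -> KEEP
r=37=100101 popcount=3 -> skip
r=38=100110 popcount=3 -> skip
r=39=100111 popcount=4 -> skip
r=40=101000 popcount=2 -> KEEP
r=41=101001 popcount=3 -> skip
r=42=101010 popcount=3 -> skip
r=43=101011 popcount=4 -> skip
r=44=101100 popcount=3 -> skip
r=45=101101 popcount=4 -> skip
r=46=101110 popcount=4 -> skip
r=47=101111 popcount=5 -> skip
r=48=110000 popcount=2 -> KEEP
r=49=110001 popcount=3 -> skip
r=50=110010 popcount=3 -> skip
r=51=110011 popcount=4 -> skip
r=52=110100 popcount=3 -> skip
r=53=110101 popcount=4 -> skip
r=54=110110 popcount=4 -> skip
Kept rows: 34 36 40 48

Answer: 34 36 40 48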